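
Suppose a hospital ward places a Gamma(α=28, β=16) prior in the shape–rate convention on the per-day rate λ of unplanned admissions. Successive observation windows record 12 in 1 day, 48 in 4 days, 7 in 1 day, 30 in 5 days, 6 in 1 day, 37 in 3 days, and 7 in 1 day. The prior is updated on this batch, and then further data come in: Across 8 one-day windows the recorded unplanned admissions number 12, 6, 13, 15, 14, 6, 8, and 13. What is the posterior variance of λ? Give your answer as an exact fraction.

131/800

Total count: 12 + 48 + 7 + 30 + 6 + 37 + 7 = 147.
Total exposure: 1 + 4 + 1 + 5 + 1 + 3 + 1 = 16 days.
After the first batch: Gamma(28 + 147, 16 + 16) = Gamma(175, 32).
Total count: 12 + 6 + 13 + 15 + 14 + 6 + 8 + 13 = 87.
Total exposure: 8 days.
After the second batch: Gamma(175 + 87, 32 + 8) = Gamma(262, 40).
Posterior variance = α'/β'² = 262/1600 = 131/800.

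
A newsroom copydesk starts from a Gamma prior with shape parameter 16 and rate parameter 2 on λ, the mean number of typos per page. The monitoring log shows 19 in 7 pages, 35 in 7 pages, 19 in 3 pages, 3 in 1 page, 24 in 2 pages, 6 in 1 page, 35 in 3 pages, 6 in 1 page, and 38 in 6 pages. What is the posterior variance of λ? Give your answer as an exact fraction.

Total count: 19 + 35 + 19 + 3 + 24 + 6 + 35 + 6 + 38 = 185.
Total exposure: 7 + 7 + 3 + 1 + 2 + 1 + 3 + 1 + 6 = 31 pages.
The Gamma prior is conjugate for the Poisson rate, so λ | data ~ Gamma(16+185, 2+31) = Gamma(201, 33).
Posterior variance = α'/β'² = 201/1089 = 67/363.

67/363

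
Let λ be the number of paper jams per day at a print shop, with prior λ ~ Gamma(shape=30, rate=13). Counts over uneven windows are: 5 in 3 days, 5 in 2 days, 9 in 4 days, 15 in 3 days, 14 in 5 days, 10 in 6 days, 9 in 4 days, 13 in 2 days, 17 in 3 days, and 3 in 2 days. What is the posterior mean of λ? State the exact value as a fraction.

Total count: 5 + 5 + 9 + 15 + 14 + 10 + 9 + 13 + 17 + 3 = 100.
Total exposure: 3 + 2 + 4 + 3 + 5 + 6 + 4 + 2 + 3 + 2 = 34 days.
Gamma(α, β) with Poisson data over total exposure Σt gives posterior Gamma(α+Σx, β+Σt) = Gamma(130, 47).
Posterior mean = α'/β' = 130/47.

130/47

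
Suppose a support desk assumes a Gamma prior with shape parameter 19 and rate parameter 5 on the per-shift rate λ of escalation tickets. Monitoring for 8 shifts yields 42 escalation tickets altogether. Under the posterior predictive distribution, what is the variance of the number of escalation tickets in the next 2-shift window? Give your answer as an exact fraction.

Total count 42 over total exposure 8 shifts.
Conjugate update: add total count to the shape and total exposure to the rate, giving Gamma(61, 13).
The posterior predictive for a window of length T is Negative Binomial with variance T·α'·(β'+T)/β'² = 2·61·15/169 = 1830/169.

1830/169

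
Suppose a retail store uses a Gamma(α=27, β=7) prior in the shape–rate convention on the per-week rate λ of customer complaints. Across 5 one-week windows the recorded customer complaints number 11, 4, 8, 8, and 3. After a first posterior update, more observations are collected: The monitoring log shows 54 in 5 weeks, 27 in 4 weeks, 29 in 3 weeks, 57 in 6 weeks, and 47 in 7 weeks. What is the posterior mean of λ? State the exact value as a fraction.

Total count: 11 + 4 + 8 + 8 + 3 = 34.
Total exposure: 5 weeks.
After the first batch: Gamma(27 + 34, 7 + 5) = Gamma(61, 12).
Total count: 54 + 27 + 29 + 57 + 47 = 214.
Total exposure: 5 + 4 + 3 + 6 + 7 = 25 weeks.
After the second batch: Gamma(61 + 214, 12 + 25) = Gamma(275, 37).
Posterior mean = α'/β' = 275/37.

275/37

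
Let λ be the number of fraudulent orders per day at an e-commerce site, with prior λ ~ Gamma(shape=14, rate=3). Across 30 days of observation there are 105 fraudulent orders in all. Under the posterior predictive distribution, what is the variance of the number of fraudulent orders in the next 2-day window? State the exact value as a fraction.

Total count 105 over total exposure 30 days.
Posterior: α' = 14 + 105 = 119, β' = 3 + 30 = 33.
The posterior predictive for a window of length T is Negative Binomial with variance T·α'·(β'+T)/β'² = 2·119·35/1089 = 8330/1089.

8330/1089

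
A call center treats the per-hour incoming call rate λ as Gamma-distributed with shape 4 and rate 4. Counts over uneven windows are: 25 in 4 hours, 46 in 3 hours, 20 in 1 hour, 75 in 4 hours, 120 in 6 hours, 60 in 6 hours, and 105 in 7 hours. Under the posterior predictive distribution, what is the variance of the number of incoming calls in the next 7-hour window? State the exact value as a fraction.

Total count: 25 + 46 + 20 + 75 + 120 + 60 + 105 = 451.
Total exposure: 4 + 3 + 1 + 4 + 6 + 6 + 7 = 31 hours.
Posterior: α' = 4 + 451 = 455, β' = 4 + 31 = 35.
The posterior predictive for a window of length T is Negative Binomial with variance T·α'·(β'+T)/β'² = 7·455·42/1225 = 546/5.

546/5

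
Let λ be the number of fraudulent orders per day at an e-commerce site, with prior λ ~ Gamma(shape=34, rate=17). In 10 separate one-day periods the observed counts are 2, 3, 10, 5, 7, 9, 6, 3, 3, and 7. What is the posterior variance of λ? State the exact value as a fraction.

89/729

Total count: 2 + 3 + 10 + 5 + 7 + 9 + 6 + 3 + 3 + 7 = 55.
Total exposure: 10 days.
By Gamma–Poisson conjugacy, the posterior is Gamma(α + Σx, β + Σt) = Gamma(34 + 55, 17 + 10) = Gamma(89, 27).
Posterior variance = α'/β'² = 89/729.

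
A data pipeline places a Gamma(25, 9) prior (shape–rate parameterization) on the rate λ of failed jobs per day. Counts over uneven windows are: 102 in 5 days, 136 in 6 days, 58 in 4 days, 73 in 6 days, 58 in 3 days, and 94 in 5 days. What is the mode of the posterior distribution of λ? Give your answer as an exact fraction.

545/38

Total count: 102 + 136 + 58 + 73 + 58 + 94 = 521.
Total exposure: 5 + 6 + 4 + 6 + 3 + 5 = 29 days.
Gamma(α, β) with Poisson data over total exposure Σt gives posterior Gamma(α+Σx, β+Σt) = Gamma(546, 38).
Posterior mode = (α'−1)/β' = 545/38.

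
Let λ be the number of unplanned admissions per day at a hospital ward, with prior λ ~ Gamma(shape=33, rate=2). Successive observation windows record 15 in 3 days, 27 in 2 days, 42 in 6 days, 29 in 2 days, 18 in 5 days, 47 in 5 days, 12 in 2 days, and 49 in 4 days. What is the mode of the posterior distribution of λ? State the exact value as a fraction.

Total count: 15 + 27 + 42 + 29 + 18 + 47 + 12 + 49 = 239.
Total exposure: 3 + 2 + 6 + 2 + 5 + 5 + 2 + 4 = 29 days.
Gamma(α, β) with Poisson data over total exposure Σt gives posterior Gamma(α+Σx, β+Σt) = Gamma(272, 31).
Posterior mode = (α'−1)/β' = 271/31.

271/31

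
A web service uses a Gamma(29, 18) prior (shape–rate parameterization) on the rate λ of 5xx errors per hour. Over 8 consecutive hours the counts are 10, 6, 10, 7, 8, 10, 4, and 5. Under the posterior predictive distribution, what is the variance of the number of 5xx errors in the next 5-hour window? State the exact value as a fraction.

13795/676

Total count: 10 + 6 + 10 + 7 + 8 + 10 + 4 + 5 = 60.
Total exposure: 8 hours.
Posterior: α' = 29 + 60 = 89, β' = 18 + 8 = 26.
The posterior predictive for a window of length T is Negative Binomial with variance T·α'·(β'+T)/β'² = 5·89·31/676 = 13795/676.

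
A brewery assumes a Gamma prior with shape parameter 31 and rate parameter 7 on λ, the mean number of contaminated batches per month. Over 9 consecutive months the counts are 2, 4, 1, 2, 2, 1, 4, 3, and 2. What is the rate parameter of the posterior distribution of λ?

Total count: 2 + 4 + 1 + 2 + 2 + 1 + 4 + 3 + 2 = 21.
Total exposure: 9 months.
Posterior: α' = 31 + 21 = 52, β' = 7 + 9 = 16.

16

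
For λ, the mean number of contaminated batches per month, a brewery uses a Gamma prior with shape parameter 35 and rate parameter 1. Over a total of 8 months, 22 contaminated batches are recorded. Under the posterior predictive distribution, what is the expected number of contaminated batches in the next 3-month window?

Total count 22 over total exposure 8 months.
By Gamma–Poisson conjugacy, the posterior is Gamma(α + Σx, β + Σt) = Gamma(35 + 22, 1 + 8) = Gamma(57, 9).
Predictive mean over a 3-month window = T·E[λ|data] = 3·57/9 = 19.

19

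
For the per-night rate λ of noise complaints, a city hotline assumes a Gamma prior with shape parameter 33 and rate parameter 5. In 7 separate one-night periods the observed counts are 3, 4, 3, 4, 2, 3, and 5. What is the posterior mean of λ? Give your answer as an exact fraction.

Total count: 3 + 4 + 3 + 4 + 2 + 3 + 5 = 24.
Total exposure: 7 nights.
The Gamma prior is conjugate for the Poisson rate, so λ | data ~ Gamma(33+24, 5+7) = Gamma(57, 12).
Posterior mean = α'/β' = 57/12 = 19/4.

19/4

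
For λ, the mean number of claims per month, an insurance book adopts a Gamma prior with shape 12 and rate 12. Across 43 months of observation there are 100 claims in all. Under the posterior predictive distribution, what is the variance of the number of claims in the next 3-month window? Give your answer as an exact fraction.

19488/3025

Total count 100 over total exposure 43 months.
The Gamma prior is conjugate for the Poisson rate, so λ | data ~ Gamma(12+100, 12+43) = Gamma(112, 55).
The posterior predictive for a window of length T is Negative Binomial with variance T·α'·(β'+T)/β'² = 3·112·58/3025 = 19488/3025.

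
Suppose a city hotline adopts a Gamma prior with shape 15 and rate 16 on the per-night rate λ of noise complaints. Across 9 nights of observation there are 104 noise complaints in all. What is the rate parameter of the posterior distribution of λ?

25

Total count 104 over total exposure 9 nights.
Gamma(α, β) with Poisson data over total exposure Σt gives posterior Gamma(α+Σx, β+Σt) = Gamma(119, 25).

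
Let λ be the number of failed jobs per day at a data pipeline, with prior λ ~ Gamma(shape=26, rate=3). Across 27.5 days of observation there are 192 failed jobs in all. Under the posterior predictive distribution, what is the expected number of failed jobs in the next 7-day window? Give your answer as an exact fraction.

3052/61

Total count 192 over total exposure 27.5 days.
By Gamma–Poisson conjugacy, the posterior is Gamma(α + Σx, β + Σt) = Gamma(26 + 192, 3 + 27.5) = Gamma(218, 61/2).
Predictive mean over a 7-day window = T·E[λ|data] = 7·218/(61/2) = 3052/61.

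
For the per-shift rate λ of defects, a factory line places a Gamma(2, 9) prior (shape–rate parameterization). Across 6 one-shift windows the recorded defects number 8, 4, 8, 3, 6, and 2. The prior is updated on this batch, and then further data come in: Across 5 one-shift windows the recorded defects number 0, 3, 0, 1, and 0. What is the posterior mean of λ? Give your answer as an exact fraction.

Total count: 8 + 4 + 8 + 3 + 6 + 2 = 31.
Total exposure: 6 shifts.
After the first batch: Gamma(2 + 31, 9 + 6) = Gamma(33, 15).
Total count: 0 + 3 + 0 + 1 + 0 = 4.
Total exposure: 5 shifts.
After the second batch: Gamma(33 + 4, 15 + 5) = Gamma(37, 20).
Posterior mean = α'/β' = 37/20.

37/20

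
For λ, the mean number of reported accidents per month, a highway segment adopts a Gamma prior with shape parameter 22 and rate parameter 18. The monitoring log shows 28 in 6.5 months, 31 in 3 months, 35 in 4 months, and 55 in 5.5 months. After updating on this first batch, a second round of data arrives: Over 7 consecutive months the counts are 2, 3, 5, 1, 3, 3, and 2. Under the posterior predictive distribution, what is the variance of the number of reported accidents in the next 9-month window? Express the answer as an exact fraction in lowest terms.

45315/968

Total count: 28 + 31 + 35 + 55 = 149.
Total exposure: 6.5 + 3 + 4 + 5.5 = 19 months.
After the first batch: Gamma(22 + 149, 18 + 19) = Gamma(171, 37).
Total count: 2 + 3 + 5 + 1 + 3 + 3 + 2 = 19.
Total exposure: 7 months.
After the second batch: Gamma(171 + 19, 37 + 7) = Gamma(190, 44).
The posterior predictive for a window of length T is Negative Binomial with variance T·α'·(β'+T)/β'² = 9·190·53/1936 = 45315/968.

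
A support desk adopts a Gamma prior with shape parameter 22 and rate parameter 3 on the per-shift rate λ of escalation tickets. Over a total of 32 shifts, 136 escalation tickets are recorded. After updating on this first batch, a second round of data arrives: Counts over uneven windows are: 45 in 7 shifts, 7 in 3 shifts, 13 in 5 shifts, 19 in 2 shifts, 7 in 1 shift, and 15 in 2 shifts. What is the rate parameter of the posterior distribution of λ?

55

Total count 136 over total exposure 32 shifts.
After the first batch: Gamma(22 + 136, 3 + 32) = Gamma(158, 35).
Total count: 45 + 7 + 13 + 19 + 7 + 15 = 106.
Total exposure: 7 + 3 + 5 + 2 + 1 + 2 = 20 shifts.
After the second batch: Gamma(158 + 106, 35 + 20) = Gamma(264, 55).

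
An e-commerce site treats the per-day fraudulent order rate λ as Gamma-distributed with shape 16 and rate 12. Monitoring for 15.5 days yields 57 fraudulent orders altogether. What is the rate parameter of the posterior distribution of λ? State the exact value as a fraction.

Total count 57 over total exposure 15.5 days.
Gamma(α, β) with Poisson data over total exposure Σt gives posterior Gamma(α+Σx, β+Σt) = Gamma(73, 55/2).

55/2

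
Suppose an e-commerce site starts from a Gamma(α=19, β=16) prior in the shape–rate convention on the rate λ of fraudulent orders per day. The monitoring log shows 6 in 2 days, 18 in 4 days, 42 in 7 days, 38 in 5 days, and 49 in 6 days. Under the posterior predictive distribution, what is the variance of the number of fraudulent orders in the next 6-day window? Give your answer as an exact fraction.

Total count: 6 + 18 + 42 + 38 + 49 = 153.
Total exposure: 2 + 4 + 7 + 5 + 6 = 24 days.
Posterior: α' = 19 + 153 = 172, β' = 16 + 24 = 40.
The posterior predictive for a window of length T is Negative Binomial with variance T·α'·(β'+T)/β'² = 6·172·46/1600 = 2967/100.

2967/100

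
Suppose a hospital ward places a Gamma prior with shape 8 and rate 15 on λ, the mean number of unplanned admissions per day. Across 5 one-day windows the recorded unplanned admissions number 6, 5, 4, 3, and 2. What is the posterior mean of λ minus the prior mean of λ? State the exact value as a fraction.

13/15

Total count: 6 + 5 + 4 + 3 + 2 = 20.
Total exposure: 5 days.
By Gamma–Poisson conjugacy, the posterior is Gamma(α + Σx, β + Σt) = Gamma(8 + 20, 15 + 5) = Gamma(28, 20).
Posterior mean = 28/20 = 7/5; prior mean = 8/15 = 8/15. Difference = 7/5 − 8/15 = 13/15.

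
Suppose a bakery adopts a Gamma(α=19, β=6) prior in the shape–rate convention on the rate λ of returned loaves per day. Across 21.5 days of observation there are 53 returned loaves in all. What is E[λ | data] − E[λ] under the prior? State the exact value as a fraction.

Total count 53 over total exposure 21.5 days.
The Gamma prior is conjugate for the Poisson rate, so λ | data ~ Gamma(19+53, 6+21.5) = Gamma(72, 55/2).
Posterior mean = 72/(55/2) = 144/55; prior mean = 19/6 = 19/6. Difference = 144/55 − 19/6 = -181/330.

-181/330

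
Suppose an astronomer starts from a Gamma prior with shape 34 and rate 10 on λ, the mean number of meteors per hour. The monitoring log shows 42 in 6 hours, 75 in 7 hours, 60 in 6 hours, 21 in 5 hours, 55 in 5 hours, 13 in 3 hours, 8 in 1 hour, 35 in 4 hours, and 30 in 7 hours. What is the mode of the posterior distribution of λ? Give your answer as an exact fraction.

Total count: 42 + 75 + 60 + 21 + 55 + 13 + 8 + 35 + 30 = 339.
Total exposure: 6 + 7 + 6 + 5 + 5 + 3 + 1 + 4 + 7 = 44 hours.
Posterior: α' = 34 + 339 = 373, β' = 10 + 44 = 54.
Posterior mode = (α'−1)/β' = 372/54 = 62/9.

62/9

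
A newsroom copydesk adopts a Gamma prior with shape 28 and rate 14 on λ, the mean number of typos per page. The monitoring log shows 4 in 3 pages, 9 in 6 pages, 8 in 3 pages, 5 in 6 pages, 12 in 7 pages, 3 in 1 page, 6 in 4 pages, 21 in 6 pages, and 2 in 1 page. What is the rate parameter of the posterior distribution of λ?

51

Total count: 4 + 9 + 8 + 5 + 12 + 3 + 6 + 21 + 2 = 70.
Total exposure: 3 + 6 + 3 + 6 + 7 + 1 + 4 + 6 + 1 = 37 pages.
Gamma(α, β) with Poisson data over total exposure Σt gives posterior Gamma(α+Σx, β+Σt) = Gamma(98, 51).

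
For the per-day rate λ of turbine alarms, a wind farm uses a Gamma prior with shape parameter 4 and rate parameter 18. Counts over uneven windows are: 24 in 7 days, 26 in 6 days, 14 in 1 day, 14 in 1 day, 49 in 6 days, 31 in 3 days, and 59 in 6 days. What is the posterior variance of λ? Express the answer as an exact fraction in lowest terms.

Total count: 24 + 26 + 14 + 14 + 49 + 31 + 59 = 217.
Total exposure: 7 + 6 + 1 + 1 + 6 + 3 + 6 = 30 days.
The Gamma prior is conjugate for the Poisson rate, so λ | data ~ Gamma(4+217, 18+30) = Gamma(221, 48).
Posterior variance = α'/β'² = 221/2304.

221/2304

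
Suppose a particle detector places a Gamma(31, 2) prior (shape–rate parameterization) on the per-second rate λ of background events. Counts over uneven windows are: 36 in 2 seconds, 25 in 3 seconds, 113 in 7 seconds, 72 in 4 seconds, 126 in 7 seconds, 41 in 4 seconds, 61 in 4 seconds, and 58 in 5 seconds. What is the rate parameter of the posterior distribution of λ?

Total count: 36 + 25 + 113 + 72 + 126 + 41 + 61 + 58 = 532.
Total exposure: 2 + 3 + 7 + 4 + 7 + 4 + 4 + 5 = 36 seconds.
Conjugate update: add total count to the shape and total exposure to the rate, giving Gamma(563, 38).

38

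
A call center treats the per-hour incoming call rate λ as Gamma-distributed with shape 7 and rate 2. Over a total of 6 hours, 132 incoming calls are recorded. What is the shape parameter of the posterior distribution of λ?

139

Total count 132 over total exposure 6 hours.
The Gamma prior is conjugate for the Poisson rate, so λ | data ~ Gamma(7+132, 2+6) = Gamma(139, 8).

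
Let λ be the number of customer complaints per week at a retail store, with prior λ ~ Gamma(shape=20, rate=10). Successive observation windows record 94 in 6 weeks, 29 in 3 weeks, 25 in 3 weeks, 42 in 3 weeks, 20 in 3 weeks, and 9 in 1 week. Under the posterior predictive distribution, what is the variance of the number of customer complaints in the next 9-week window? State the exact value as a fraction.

Total count: 94 + 29 + 25 + 42 + 20 + 9 = 219.
Total exposure: 6 + 3 + 3 + 3 + 3 + 1 = 19 weeks.
The Gamma prior is conjugate for the Poisson rate, so λ | data ~ Gamma(20+219, 10+19) = Gamma(239, 29).
The posterior predictive for a window of length T is Negative Binomial with variance T·α'·(β'+T)/β'² = 9·239·38/841 = 81738/841.

81738/841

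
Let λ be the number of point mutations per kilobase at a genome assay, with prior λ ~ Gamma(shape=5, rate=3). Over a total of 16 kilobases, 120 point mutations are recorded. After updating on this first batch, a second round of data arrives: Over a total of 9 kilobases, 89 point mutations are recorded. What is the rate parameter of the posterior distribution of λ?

Total count 120 over total exposure 16 kilobases.
After the first batch: Gamma(5 + 120, 3 + 16) = Gamma(125, 19).
Total count 89 over total exposure 9 kilobases.
After the second batch: Gamma(125 + 89, 19 + 9) = Gamma(214, 28).

28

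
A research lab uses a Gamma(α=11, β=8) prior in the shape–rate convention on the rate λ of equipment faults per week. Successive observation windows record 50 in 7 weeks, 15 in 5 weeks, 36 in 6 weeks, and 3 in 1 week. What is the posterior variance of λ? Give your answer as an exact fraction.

115/729

Total count: 50 + 15 + 36 + 3 = 104.
Total exposure: 7 + 5 + 6 + 1 = 19 weeks.
Gamma(α, β) with Poisson data over total exposure Σt gives posterior Gamma(α+Σx, β+Σt) = Gamma(115, 27).
Posterior variance = α'/β'² = 115/729.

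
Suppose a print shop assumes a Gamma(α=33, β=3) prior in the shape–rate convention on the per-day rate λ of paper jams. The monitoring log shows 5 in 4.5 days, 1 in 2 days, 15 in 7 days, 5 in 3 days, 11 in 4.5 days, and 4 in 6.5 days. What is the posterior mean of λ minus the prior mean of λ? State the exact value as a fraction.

-523/61

Total count: 5 + 1 + 15 + 5 + 11 + 4 = 41.
Total exposure: 4.5 + 2 + 7 + 3 + 4.5 + 6.5 = 27.5 days.
Conjugate update: add total count to the shape and total exposure to the rate, giving Gamma(74, 61/2).
Posterior mean = 74/(61/2) = 148/61; prior mean = 33/3 = 11. Difference = 148/61 − 11 = -523/61.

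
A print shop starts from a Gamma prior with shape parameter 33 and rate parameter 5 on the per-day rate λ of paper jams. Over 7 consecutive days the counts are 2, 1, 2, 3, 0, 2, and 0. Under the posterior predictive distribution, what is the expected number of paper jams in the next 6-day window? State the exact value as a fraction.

Total count: 2 + 1 + 2 + 3 + 0 + 2 + 0 = 10.
Total exposure: 7 days.
Conjugate update: add total count to the shape and total exposure to the rate, giving Gamma(43, 12).
Predictive mean over a 6-day window = T·E[λ|data] = 6·43/12 = 43/2.

43/2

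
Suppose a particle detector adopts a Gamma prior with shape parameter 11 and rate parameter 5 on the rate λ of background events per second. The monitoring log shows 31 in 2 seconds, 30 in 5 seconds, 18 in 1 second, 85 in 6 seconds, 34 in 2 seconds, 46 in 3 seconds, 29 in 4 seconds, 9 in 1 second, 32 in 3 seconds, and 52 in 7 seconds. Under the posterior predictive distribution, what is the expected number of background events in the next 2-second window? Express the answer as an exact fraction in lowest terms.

Total count: 31 + 30 + 18 + 85 + 34 + 46 + 29 + 9 + 32 + 52 = 366.
Total exposure: 2 + 5 + 1 + 6 + 2 + 3 + 4 + 1 + 3 + 7 = 34 seconds.
Gamma(α, β) with Poisson data over total exposure Σt gives posterior Gamma(α+Σx, β+Σt) = Gamma(377, 39).
Predictive mean over a 2-second window = T·E[λ|data] = 2·377/39 = 58/3.

58/3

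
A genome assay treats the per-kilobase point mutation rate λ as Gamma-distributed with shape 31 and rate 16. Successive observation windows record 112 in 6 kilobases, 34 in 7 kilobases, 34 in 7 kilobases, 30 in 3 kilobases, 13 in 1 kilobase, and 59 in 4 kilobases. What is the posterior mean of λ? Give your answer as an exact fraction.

313/44

Total count: 112 + 34 + 34 + 30 + 13 + 59 = 282.
Total exposure: 6 + 7 + 7 + 3 + 1 + 4 = 28 kilobases.
Conjugate update: add total count to the shape and total exposure to the rate, giving Gamma(313, 44).
Posterior mean = α'/β' = 313/44.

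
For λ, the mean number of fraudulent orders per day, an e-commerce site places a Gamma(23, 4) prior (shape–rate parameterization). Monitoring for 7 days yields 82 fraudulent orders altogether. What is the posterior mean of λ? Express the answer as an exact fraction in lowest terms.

Total count 82 over total exposure 7 days.
Posterior: α' = 23 + 82 = 105, β' = 4 + 7 = 11.
Posterior mean = α'/β' = 105/11.

105/11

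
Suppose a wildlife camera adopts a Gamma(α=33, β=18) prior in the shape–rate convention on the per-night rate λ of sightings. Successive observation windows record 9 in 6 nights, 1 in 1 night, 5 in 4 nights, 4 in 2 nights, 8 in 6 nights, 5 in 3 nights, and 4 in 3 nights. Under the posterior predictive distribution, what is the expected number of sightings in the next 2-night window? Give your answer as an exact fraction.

Total count: 9 + 1 + 5 + 4 + 8 + 5 + 4 = 36.
Total exposure: 6 + 1 + 4 + 2 + 6 + 3 + 3 = 25 nights.
Conjugate update: add total count to the shape and total exposure to the rate, giving Gamma(69, 43).
Predictive mean over a 2-night window = T·E[λ|data] = 2·69/43 = 138/43.

138/43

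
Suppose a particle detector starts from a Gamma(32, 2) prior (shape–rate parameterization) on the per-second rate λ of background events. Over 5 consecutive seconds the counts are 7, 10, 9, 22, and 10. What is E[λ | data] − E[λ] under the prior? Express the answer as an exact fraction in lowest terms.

Total count: 7 + 10 + 9 + 22 + 10 = 58.
Total exposure: 5 seconds.
Gamma(α, β) with Poisson data over total exposure Σt gives posterior Gamma(α+Σx, β+Σt) = Gamma(90, 7).
Posterior mean = 90/7 = 90/7; prior mean = 32/2 = 16. Difference = 90/7 − 16 = -22/7.

-22/7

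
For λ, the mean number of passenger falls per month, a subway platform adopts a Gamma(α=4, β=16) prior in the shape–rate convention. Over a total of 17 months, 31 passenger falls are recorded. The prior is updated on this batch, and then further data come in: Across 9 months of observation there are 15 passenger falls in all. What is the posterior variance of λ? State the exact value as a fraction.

25/882

Total count 31 over total exposure 17 months.
After the first batch: Gamma(4 + 31, 16 + 17) = Gamma(35, 33).
Total count 15 over total exposure 9 months.
After the second batch: Gamma(35 + 15, 33 + 9) = Gamma(50, 42).
Posterior variance = α'/β'² = 50/1764 = 25/882.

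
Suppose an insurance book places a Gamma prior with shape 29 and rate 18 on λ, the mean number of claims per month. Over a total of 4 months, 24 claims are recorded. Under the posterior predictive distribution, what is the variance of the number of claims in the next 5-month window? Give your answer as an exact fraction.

7155/484

Total count 24 over total exposure 4 months.
The Gamma prior is conjugate for the Poisson rate, so λ | data ~ Gamma(29+24, 18+4) = Gamma(53, 22).
The posterior predictive for a window of length T is Negative Binomial with variance T·α'·(β'+T)/β'² = 5·53·27/484 = 7155/484.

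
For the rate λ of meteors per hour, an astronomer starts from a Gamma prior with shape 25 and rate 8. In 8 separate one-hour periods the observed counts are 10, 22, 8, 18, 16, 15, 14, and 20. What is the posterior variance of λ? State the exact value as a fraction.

37/64

Total count: 10 + 22 + 8 + 18 + 16 + 15 + 14 + 20 = 123.
Total exposure: 8 hours.
Posterior: α' = 25 + 123 = 148, β' = 8 + 8 = 16.
Posterior variance = α'/β'² = 148/256 = 37/64.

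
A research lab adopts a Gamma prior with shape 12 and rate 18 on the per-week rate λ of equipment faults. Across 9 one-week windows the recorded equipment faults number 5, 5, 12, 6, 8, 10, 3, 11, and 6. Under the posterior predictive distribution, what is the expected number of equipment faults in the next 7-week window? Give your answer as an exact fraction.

Total count: 5 + 5 + 12 + 6 + 8 + 10 + 3 + 11 + 6 = 66.
Total exposure: 9 weeks.
Conjugate update: add total count to the shape and total exposure to the rate, giving Gamma(78, 27).
Predictive mean over a 7-week window = T·E[λ|data] = 7·78/27 = 182/9.

182/9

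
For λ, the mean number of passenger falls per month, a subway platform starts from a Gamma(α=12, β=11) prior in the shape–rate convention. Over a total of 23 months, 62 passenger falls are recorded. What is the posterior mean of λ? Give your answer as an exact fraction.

37/17

Total count 62 over total exposure 23 months.
The Gamma prior is conjugate for the Poisson rate, so λ | data ~ Gamma(12+62, 11+23) = Gamma(74, 34).
Posterior mean = α'/β' = 74/34 = 37/17.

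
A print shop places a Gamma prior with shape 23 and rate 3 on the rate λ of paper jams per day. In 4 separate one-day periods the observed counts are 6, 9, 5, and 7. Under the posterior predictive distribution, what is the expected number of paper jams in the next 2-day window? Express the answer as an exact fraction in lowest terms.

100/7

Total count: 6 + 9 + 5 + 7 = 27.
Total exposure: 4 days.
Posterior: α' = 23 + 27 = 50, β' = 3 + 4 = 7.
Predictive mean over a 2-day window = T·E[λ|data] = 2·50/7 = 100/7.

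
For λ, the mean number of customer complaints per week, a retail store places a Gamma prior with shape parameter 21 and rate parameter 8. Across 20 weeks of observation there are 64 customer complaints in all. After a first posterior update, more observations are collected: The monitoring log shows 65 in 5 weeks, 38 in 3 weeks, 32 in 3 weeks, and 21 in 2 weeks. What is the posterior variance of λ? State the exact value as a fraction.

Total count 64 over total exposure 20 weeks.
After the first batch: Gamma(21 + 64, 8 + 20) = Gamma(85, 28).
Total count: 65 + 38 + 32 + 21 = 156.
Total exposure: 5 + 3 + 3 + 2 = 13 weeks.
After the second batch: Gamma(85 + 156, 28 + 13) = Gamma(241, 41).
Posterior variance = α'/β'² = 241/1681.

241/1681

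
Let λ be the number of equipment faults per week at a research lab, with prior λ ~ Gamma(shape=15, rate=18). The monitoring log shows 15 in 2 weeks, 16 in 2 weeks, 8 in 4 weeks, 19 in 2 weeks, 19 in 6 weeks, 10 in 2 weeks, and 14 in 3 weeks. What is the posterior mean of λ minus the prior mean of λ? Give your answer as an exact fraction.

Total count: 15 + 16 + 8 + 19 + 19 + 10 + 14 = 101.
Total exposure: 2 + 2 + 4 + 2 + 6 + 2 + 3 = 21 weeks.
The Gamma prior is conjugate for the Poisson rate, so λ | data ~ Gamma(15+101, 18+21) = Gamma(116, 39).
Posterior mean = 116/39 = 116/39; prior mean = 15/18 = 5/6. Difference = 116/39 − 5/6 = 167/78.

167/78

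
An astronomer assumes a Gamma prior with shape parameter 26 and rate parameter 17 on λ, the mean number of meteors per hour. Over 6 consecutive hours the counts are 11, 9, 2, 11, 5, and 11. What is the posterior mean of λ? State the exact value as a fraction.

75/23

Total count: 11 + 9 + 2 + 11 + 5 + 11 = 49.
Total exposure: 6 hours.
By Gamma–Poisson conjugacy, the posterior is Gamma(α + Σx, β + Σt) = Gamma(26 + 49, 17 + 6) = Gamma(75, 23).
Posterior mean = α'/β' = 75/23.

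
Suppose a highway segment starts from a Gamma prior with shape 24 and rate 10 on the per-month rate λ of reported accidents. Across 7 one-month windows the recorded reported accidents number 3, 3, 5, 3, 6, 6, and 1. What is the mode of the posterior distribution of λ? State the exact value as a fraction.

50/17

Total count: 3 + 3 + 5 + 3 + 6 + 6 + 1 = 27.
Total exposure: 7 months.
Conjugate update: add total count to the shape and total exposure to the rate, giving Gamma(51, 17).
Posterior mode = (α'−1)/β' = 50/17.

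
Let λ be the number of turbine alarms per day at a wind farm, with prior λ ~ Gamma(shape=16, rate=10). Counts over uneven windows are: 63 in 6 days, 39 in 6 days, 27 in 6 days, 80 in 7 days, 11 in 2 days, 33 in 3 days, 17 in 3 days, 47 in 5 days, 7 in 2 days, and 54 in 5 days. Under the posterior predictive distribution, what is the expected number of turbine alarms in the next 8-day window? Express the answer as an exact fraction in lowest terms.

3152/55

Total count: 63 + 39 + 27 + 80 + 11 + 33 + 17 + 47 + 7 + 54 = 378.
Total exposure: 6 + 6 + 6 + 7 + 2 + 3 + 3 + 5 + 2 + 5 = 45 days.
By Gamma–Poisson conjugacy, the posterior is Gamma(α + Σx, β + Σt) = Gamma(16 + 378, 10 + 45) = Gamma(394, 55).
Predictive mean over an 8-day window = T·E[λ|data] = 8·394/55 = 3152/55.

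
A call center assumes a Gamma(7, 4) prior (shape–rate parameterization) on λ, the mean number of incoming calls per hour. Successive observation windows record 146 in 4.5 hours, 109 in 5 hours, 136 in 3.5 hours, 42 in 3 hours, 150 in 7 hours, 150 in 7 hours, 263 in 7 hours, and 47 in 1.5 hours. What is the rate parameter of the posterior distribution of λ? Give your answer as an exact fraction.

Total count: 146 + 109 + 136 + 42 + 150 + 150 + 263 + 47 = 1043.
Total exposure: 4.5 + 5 + 3.5 + 3 + 7 + 7 + 7 + 1.5 = 38.5 hours.
By Gamma–Poisson conjugacy, the posterior is Gamma(α + Σx, β + Σt) = Gamma(7 + 1043, 4 + 38.5) = Gamma(1050, 85/2).

85/2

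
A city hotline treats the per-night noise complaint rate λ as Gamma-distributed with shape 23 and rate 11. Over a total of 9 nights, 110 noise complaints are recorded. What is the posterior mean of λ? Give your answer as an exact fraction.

133/20

Total count 110 over total exposure 9 nights.
Gamma(α, β) with Poisson data over total exposure Σt gives posterior Gamma(α+Σx, β+Σt) = Gamma(133, 20).
Posterior mean = α'/β' = 133/20.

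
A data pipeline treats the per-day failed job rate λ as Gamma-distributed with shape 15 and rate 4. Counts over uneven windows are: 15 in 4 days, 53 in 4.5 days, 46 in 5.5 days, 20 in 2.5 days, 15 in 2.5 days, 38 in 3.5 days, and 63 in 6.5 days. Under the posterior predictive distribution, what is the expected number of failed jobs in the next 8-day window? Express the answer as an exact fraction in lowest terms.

Total count: 15 + 53 + 46 + 20 + 15 + 38 + 63 = 250.
Total exposure: 4 + 4.5 + 5.5 + 2.5 + 2.5 + 3.5 + 6.5 = 29 days.
By Gamma–Poisson conjugacy, the posterior is Gamma(α + Σx, β + Σt) = Gamma(15 + 250, 4 + 29) = Gamma(265, 33).
Predictive mean over an 8-day window = T·E[λ|data] = 8·265/33 = 2120/33.

2120/33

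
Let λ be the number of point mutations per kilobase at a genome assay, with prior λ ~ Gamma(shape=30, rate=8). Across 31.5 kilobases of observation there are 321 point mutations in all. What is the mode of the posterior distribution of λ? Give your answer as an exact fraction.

Total count 321 over total exposure 31.5 kilobases.
Posterior: α' = 30 + 321 = 351, β' = 8 + 31.5 = 79/2.
Posterior mode = (α'−1)/β' = 350/(79/2) = 700/79.

700/79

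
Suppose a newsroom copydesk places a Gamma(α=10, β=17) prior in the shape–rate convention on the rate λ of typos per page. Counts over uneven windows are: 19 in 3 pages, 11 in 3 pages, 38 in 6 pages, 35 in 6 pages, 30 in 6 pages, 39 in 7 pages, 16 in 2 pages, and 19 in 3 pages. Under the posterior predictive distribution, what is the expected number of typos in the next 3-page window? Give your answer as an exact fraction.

651/53

Total count: 19 + 11 + 38 + 35 + 30 + 39 + 16 + 19 = 207.
Total exposure: 3 + 3 + 6 + 6 + 6 + 7 + 2 + 3 = 36 pages.
The Gamma prior is conjugate for the Poisson rate, so λ | data ~ Gamma(10+207, 17+36) = Gamma(217, 53).
Predictive mean over a 3-page window = T·E[λ|data] = 3·217/53 = 651/53.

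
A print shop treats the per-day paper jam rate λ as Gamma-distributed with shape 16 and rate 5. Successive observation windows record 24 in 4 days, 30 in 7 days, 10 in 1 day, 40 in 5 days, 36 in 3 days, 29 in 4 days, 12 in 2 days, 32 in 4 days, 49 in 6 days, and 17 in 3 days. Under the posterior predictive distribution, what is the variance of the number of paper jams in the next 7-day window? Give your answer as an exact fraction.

Total count: 24 + 30 + 10 + 40 + 36 + 29 + 12 + 32 + 49 + 17 = 279.
Total exposure: 4 + 7 + 1 + 5 + 3 + 4 + 2 + 4 + 6 + 3 = 39 days.
Posterior: α' = 16 + 279 = 295, β' = 5 + 39 = 44.
The posterior predictive for a window of length T is Negative Binomial with variance T·α'·(β'+T)/β'² = 7·295·51/1936 = 105315/1936.

105315/1936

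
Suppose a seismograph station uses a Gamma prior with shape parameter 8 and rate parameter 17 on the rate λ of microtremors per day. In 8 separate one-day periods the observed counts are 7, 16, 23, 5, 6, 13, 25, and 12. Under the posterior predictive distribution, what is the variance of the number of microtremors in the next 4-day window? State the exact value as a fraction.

Total count: 7 + 16 + 23 + 5 + 6 + 13 + 25 + 12 = 107.
Total exposure: 8 days.
The Gamma prior is conjugate for the Poisson rate, so λ | data ~ Gamma(8+107, 17+8) = Gamma(115, 25).
The posterior predictive for a window of length T is Negative Binomial with variance T·α'·(β'+T)/β'² = 4·115·29/625 = 2668/125.

2668/125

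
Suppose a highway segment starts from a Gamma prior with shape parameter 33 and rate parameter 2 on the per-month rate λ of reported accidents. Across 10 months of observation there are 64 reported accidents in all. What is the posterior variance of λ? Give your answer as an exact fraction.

Total count 64 over total exposure 10 months.
Conjugate update: add total count to the shape and total exposure to the rate, giving Gamma(97, 12).
Posterior variance = α'/β'² = 97/144.

97/144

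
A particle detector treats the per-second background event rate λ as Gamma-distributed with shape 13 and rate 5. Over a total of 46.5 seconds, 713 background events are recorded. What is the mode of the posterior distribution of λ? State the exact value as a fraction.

Total count 713 over total exposure 46.5 seconds.
Conjugate update: add total count to the shape and total exposure to the rate, giving Gamma(726, 103/2).
Posterior mode = (α'−1)/β' = 725/(103/2) = 1450/103.

1450/103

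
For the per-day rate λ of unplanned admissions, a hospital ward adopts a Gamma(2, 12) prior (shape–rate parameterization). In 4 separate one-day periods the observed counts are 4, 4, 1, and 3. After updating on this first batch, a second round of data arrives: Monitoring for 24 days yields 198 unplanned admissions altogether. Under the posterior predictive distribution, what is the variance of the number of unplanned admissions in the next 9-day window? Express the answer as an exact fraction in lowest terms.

Total count: 4 + 4 + 1 + 3 = 12.
Total exposure: 4 days.
After the first batch: Gamma(2 + 12, 12 + 4) = Gamma(14, 16).
Total count 198 over total exposure 24 days.
After the second batch: Gamma(14 + 198, 16 + 24) = Gamma(212, 40).
The posterior predictive for a window of length T is Negative Binomial with variance T·α'·(β'+T)/β'² = 9·212·49/1600 = 23373/400.

23373/400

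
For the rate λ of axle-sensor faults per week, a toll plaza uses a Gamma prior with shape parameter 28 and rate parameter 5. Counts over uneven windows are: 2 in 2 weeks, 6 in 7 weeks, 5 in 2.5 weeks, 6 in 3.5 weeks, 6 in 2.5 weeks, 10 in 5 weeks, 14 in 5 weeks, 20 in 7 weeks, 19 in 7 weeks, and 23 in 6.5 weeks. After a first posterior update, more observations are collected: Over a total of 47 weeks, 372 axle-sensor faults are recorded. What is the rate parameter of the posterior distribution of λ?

Total count: 2 + 6 + 5 + 6 + 6 + 10 + 14 + 20 + 19 + 23 = 111.
Total exposure: 2 + 7 + 2.5 + 3.5 + 2.5 + 5 + 5 + 7 + 7 + 6.5 = 48 weeks.
After the first batch: Gamma(28 + 111, 5 + 48) = Gamma(139, 53).
Total count 372 over total exposure 47 weeks.
After the second batch: Gamma(139 + 372, 53 + 47) = Gamma(511, 100).

100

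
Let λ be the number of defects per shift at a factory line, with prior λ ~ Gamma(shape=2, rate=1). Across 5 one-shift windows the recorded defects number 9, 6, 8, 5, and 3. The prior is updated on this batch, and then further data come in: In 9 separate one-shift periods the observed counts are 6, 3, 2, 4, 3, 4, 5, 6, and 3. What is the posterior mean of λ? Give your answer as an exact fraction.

Total count: 9 + 6 + 8 + 5 + 3 = 31.
Total exposure: 5 shifts.
After the first batch: Gamma(2 + 31, 1 + 5) = Gamma(33, 6).
Total count: 6 + 3 + 2 + 4 + 3 + 4 + 5 + 6 + 3 = 36.
Total exposure: 9 shifts.
After the second batch: Gamma(33 + 36, 6 + 9) = Gamma(69, 15).
Posterior mean = α'/β' = 69/15 = 23/5.

23/5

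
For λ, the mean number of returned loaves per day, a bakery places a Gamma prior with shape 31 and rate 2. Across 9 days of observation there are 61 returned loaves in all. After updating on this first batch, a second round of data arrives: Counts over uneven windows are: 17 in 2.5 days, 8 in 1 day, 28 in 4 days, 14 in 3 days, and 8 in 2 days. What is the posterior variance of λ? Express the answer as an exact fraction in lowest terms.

668/2209

Total count 61 over total exposure 9 days.
After the first batch: Gamma(31 + 61, 2 + 9) = Gamma(92, 11).
Total count: 17 + 8 + 28 + 14 + 8 = 75.
Total exposure: 2.5 + 1 + 4 + 3 + 2 = 12.5 days.
After the second batch: Gamma(92 + 75, 11 + 12.5) = Gamma(167, 47/2).
Posterior variance = α'/β'² = 167/(2209/4) = 668/2209.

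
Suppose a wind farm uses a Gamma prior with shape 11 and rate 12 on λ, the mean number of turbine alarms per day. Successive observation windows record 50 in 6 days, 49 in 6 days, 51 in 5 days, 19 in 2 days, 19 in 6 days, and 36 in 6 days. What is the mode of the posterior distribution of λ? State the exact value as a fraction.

234/43

Total count: 50 + 49 + 51 + 19 + 19 + 36 = 224.
Total exposure: 6 + 6 + 5 + 2 + 6 + 6 = 31 days.
Conjugate update: add total count to the shape and total exposure to the rate, giving Gamma(235, 43).
Posterior mode = (α'−1)/β' = 234/43.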